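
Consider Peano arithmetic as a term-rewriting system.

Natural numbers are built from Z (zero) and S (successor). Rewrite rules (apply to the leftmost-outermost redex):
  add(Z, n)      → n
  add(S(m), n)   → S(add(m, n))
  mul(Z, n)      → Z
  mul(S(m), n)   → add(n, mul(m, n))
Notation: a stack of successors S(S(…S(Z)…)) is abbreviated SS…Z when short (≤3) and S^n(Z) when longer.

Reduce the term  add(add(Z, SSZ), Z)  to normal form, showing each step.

Answer: normal form = SSZ  (in 4 steps)

Derivation:
  start: add(add(Z, SSZ), Z)
  step 1: add(SSZ, Z)
  step 2: S(add(SZ, Z))
  step 3: S(S(add(Z, Z)))
  step 4: SSZ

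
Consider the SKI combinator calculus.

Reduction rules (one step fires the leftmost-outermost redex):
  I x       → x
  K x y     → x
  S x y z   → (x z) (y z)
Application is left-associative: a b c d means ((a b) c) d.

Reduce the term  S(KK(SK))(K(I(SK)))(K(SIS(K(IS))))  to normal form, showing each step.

  start: S(KK(SK))(K(I(SK)))(K(SIS(K(IS))))
  step 1: KK(SK)(K(SIS(K(IS))))(K(I(SK))(K(SIS(K(IS)))))
  step 2: K(K(SIS(K(IS))))(K(I(SK))(K(SIS(K(IS)))))
  step 3: K(SIS(K(IS)))
  step 4: K(I(K(IS))(S(K(IS))))
  step 5: K(K(IS)(S(K(IS))))
  step 6: K(IS)
  step 7: KS

Answer: normal form = KS  (in 7 steps)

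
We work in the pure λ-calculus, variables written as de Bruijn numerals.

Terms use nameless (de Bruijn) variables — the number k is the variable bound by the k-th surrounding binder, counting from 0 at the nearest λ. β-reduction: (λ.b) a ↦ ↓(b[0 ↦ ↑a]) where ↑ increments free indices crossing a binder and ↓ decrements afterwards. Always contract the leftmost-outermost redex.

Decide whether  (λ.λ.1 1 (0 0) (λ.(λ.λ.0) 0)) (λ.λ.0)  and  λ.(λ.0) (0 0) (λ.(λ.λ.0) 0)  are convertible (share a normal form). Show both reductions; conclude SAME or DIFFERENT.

Term A:
  start: (λ.λ.1 1 (0 0) (λ.(λ.λ.0) 0)) (λ.λ.0)
  →1  λ.(λ.λ.0) (λ.λ.0) (0 0) (λ.(λ.λ.0) 0)
  →2  λ.(λ.0) (0 0) (λ.(λ.λ.0) 0)
  →3  λ.0 0 (λ.(λ.λ.0) 0)
  →4  λ.0 0 (λ.λ.0)

Term B:
  start: λ.(λ.0) (0 0) (λ.(λ.λ.0) 0)
  →1  λ.0 0 (λ.(λ.λ.0) 0)
  →2  λ.0 0 (λ.λ.0)

Answer: SAME — A ⇓ λ.0 0 (λ.λ.0), B ⇓ λ.0 0 (λ.λ.0)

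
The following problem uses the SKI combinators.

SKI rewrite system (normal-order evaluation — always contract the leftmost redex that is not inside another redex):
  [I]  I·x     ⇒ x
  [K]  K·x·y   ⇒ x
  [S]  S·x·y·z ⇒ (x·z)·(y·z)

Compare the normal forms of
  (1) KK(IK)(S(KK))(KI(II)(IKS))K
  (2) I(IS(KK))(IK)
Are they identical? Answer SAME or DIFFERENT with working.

Answer: SAME — A ⇓ S(KK)K, B ⇓ S(KK)K

Derivation:
Term A:
  start: KK(IK)(S(KK))(KI(II)(IKS))K
  [1] K(S(KK))(KI(II)(IKS))K
  [2] S(KK)K

Term B:
  start: I(IS(KK))(IK)
  [1] IS(KK)(IK)
  [2] S(KK)(IK)
  [3] S(KK)K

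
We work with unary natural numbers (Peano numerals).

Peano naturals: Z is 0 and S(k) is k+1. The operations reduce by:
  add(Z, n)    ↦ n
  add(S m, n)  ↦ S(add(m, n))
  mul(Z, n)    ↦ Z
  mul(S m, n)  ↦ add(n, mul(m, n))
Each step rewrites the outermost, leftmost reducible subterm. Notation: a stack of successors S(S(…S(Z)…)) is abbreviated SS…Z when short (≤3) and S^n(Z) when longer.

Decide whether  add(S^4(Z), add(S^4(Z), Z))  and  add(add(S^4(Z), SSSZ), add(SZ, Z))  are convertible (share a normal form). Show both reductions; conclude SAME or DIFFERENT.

Answer: SAME — A ⇓ S^8(Z), B ⇓ S^8(Z)

Reduction:
Term A:
  start: add(S^4(Z), add(S^4(Z), Z))
  [1] S(add(SSSZ, add(S^4(Z), Z)))
  [2] S(S(add(SSZ, add(S^4(Z), Z))))
  [3] S(S(S(add(SZ, add(S^4(Z), Z)))))
  [4] S(S(S(S(add(Z, add(S^4(Z), Z))))))
  [5] S(S(S(S(add(S^4(Z), Z)))))
  [6] S(S(S(S(S(add(SSSZ, Z))))))
  [7] S(S(S(S(S(S(add(SSZ, Z)))))))
  [8] S(S(S(S(S(S(S(add(SZ, Z))))))))
  [9] S(S(S(S(S(S(S(S(add(Z, Z)))))))))
  [10] S^8(Z)

Term B:
  start: add(add(S^4(Z), SSSZ), add(SZ, Z))
  [1] add(S(add(SSSZ, SSSZ)), add(SZ, Z))
  [2] S(add(add(SSSZ, SSSZ), add(SZ, Z)))
  [3] S(add(S(add(SSZ, SSSZ)), add(SZ, Z)))
  [4] S(S(add(add(SSZ, SSSZ), add(SZ, Z))))
  [5] S(S(add(S(add(SZ, SSSZ)), add(SZ, Z))))
  [6] S(S(S(add(add(SZ, SSSZ), add(SZ, Z)))))
  [7] S(S(S(add(S(add(Z, SSSZ)), add(SZ, Z)))))
  [8] S(S(S(S(add(add(Z, SSSZ), add(SZ, Z))))))
  [9] S(S(S(S(add(SSSZ, add(SZ, Z))))))
  [10] S(S(S(S(S(add(SSZ, add(SZ, Z)))))))
  [11] S(S(S(S(S(S(add(SZ, add(SZ, Z))))))))
  [12] S(S(S(S(S(S(S(add(Z, add(SZ, Z)))))))))
  [13] S(S(S(S(S(S(S(add(SZ, Z))))))))
  [14] S(S(S(S(S(S(S(S(add(Z, Z)))))))))
  [15] S^8(Z)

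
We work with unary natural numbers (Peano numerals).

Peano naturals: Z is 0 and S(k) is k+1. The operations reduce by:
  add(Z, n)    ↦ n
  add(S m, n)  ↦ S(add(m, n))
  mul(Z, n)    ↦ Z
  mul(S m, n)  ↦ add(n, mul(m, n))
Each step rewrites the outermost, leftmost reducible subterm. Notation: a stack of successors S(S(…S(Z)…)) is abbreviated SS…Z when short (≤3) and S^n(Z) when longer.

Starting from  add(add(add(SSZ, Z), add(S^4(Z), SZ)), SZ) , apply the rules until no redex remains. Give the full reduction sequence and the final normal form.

Answer: normal form = S^8(Z)  (in 19 steps)

Reduction:
  start: add(add(add(SSZ, Z), add(S^4(Z), SZ)), SZ)
  step 1: add(add(S(add(SZ, Z)), add(S^4(Z), SZ)), SZ)
  step 2: add(S(add(add(SZ, Z), add(S^4(Z), SZ))), SZ)
  step 3: S(add(add(add(SZ, Z), add(S^4(Z), SZ)), SZ))
  step 4: S(add(add(S(add(Z, Z)), add(S^4(Z), SZ)), SZ))
  step 5: S(add(S(add(add(Z, Z), add(S^4(Z), SZ))), SZ))
  step 6: S(S(add(add(add(Z, Z), add(S^4(Z), SZ)), SZ)))
  step 7: S(S(add(add(Z, add(S^4(Z), SZ)), SZ)))
  step 8: S(S(add(add(S^4(Z), SZ), SZ)))
  step 9: S(S(add(S(add(SSSZ, SZ)), SZ)))
  step 10: S(S(S(add(add(SSSZ, SZ), SZ))))
  step 11: S(S(S(add(S(add(SSZ, SZ)), SZ))))
  step 12: S(S(S(S(add(add(SSZ, SZ), SZ)))))
  step 13: S(S(S(S(add(S(add(SZ, SZ)), SZ)))))
  step 14: S(S(S(S(S(add(add(SZ, SZ), SZ))))))
  step 15: S(S(S(S(S(add(S(add(Z, SZ)), SZ))))))
  step 16: S(S(S(S(S(S(add(add(Z, SZ), SZ)))))))
  step 17: S(S(S(S(S(S(add(SZ, SZ)))))))
  step 18: S(S(S(S(S(S(S(add(Z, SZ))))))))
  step 19: S^8(Z)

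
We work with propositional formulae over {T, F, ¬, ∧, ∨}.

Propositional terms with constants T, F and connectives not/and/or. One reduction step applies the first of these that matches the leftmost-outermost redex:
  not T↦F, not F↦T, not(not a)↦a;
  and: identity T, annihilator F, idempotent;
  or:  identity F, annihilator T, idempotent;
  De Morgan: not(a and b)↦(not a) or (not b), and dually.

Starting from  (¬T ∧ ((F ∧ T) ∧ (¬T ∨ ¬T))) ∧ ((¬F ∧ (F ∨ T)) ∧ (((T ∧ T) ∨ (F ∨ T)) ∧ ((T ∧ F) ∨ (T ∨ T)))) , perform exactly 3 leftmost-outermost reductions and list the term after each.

Answer: after 3 steps: F

Reduction:
  start: (¬T ∧ ((F ∧ T) ∧ (¬T ∨ ¬T))) ∧ ((¬F ∧ (F ∨ T)) ∧ (((T ∧ T) ∨ (F ∨ T)) ∧ ((T ∧ F) ∨ (T ∨ T))))
  [1] (F ∧ ((F ∧ T) ∧ (¬T ∨ ¬T))) ∧ ((¬F ∧ (F ∨ T)) ∧ (((T ∧ T) ∨ (F ∨ T)) ∧ ((T ∧ F) ∨ (T ∨ T))))
  [2] F ∧ ((¬F ∧ (F ∨ T)) ∧ (((T ∧ T) ∨ (F ∨ T)) ∧ ((T ∧ F) ∨ (T ∨ T))))
  [3] F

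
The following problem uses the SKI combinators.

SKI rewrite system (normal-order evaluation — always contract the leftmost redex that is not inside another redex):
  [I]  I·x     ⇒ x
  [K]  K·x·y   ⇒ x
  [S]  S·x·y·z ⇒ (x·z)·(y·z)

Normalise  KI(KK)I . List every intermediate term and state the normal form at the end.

  start: KI(KK)I
  step 1: II
  step 2: I

Answer: normal form = I  (in 2 steps)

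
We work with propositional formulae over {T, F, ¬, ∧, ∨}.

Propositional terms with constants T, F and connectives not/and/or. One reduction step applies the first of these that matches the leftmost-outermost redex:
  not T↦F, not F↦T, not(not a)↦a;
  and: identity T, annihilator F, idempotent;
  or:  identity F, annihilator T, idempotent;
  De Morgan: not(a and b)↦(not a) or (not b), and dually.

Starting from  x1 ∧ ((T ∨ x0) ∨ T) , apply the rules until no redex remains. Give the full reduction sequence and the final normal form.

  start: x1 ∧ ((T ∨ x0) ∨ T)
  →1  x1 ∧ T
  →2  x1

Answer: normal form = x1  (in 2 steps)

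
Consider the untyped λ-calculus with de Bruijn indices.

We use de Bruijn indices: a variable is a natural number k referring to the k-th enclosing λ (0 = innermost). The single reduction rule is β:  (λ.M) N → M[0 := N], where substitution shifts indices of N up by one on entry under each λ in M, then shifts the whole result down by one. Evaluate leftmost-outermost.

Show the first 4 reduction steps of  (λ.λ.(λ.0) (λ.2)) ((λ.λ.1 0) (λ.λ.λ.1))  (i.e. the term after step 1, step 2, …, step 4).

  start: (λ.λ.(λ.0) (λ.2)) ((λ.λ.1 0) (λ.λ.λ.1))
  [1] λ.(λ.0) (λ.(λ.λ.1 0) (λ.λ.λ.1))
  [2] λ.λ.(λ.λ.1 0) (λ.λ.λ.1)
  [3] λ.λ.λ.(λ.λ.λ.1) 0
  [4] λ.λ.λ.λ.λ.1

Answer: after 4 steps: λ.λ.λ.λ.λ.1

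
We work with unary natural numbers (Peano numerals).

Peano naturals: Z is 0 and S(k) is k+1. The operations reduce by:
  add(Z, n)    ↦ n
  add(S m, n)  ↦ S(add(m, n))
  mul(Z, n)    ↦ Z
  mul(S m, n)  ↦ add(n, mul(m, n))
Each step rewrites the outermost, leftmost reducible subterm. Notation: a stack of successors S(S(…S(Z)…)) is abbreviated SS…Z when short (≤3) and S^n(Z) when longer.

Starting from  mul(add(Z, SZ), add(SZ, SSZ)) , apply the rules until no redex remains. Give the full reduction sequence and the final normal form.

Answer: normal form = SSSZ  (in 9 steps)

Working:
  start: mul(add(Z, SZ), add(SZ, SSZ))
  step 1: mul(SZ, add(SZ, SSZ))
  step 2: add(add(SZ, SSZ), mul(Z, add(SZ, SSZ)))
  step 3: add(S(add(Z, SSZ)), mul(Z, add(SZ, SSZ)))
  step 4: S(add(add(Z, SSZ), mul(Z, add(SZ, SSZ))))
  step 5: S(add(SSZ, mul(Z, add(SZ, SSZ))))
  step 6: S(S(add(SZ, mul(Z, add(SZ, SSZ)))))
  step 7: S(S(S(add(Z, mul(Z, add(SZ, SSZ))))))
  step 8: S(S(S(mul(Z, add(SZ, SSZ)))))
  step 9: SSSZ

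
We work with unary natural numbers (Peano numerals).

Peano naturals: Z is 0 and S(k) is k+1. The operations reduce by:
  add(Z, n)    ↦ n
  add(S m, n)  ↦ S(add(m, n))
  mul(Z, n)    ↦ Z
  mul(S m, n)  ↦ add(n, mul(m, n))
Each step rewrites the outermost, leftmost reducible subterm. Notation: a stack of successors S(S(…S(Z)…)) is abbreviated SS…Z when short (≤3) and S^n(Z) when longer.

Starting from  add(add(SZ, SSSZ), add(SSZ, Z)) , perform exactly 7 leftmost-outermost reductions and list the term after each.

  start: add(add(SZ, SSSZ), add(SSZ, Z))
  [1] add(S(add(Z, SSSZ)), add(SSZ, Z))
  [2] S(add(add(Z, SSSZ), add(SSZ, Z)))
  [3] S(add(SSSZ, add(SSZ, Z)))
  [4] S(S(add(SSZ, add(SSZ, Z))))
  [5] S(S(S(add(SZ, add(SSZ, Z)))))
  [6] S(S(S(S(add(Z, add(SSZ, Z))))))
  [7] S(S(S(S(add(SSZ, Z)))))

Answer: after 7 steps: S(S(S(S(add(SSZ, Z)))))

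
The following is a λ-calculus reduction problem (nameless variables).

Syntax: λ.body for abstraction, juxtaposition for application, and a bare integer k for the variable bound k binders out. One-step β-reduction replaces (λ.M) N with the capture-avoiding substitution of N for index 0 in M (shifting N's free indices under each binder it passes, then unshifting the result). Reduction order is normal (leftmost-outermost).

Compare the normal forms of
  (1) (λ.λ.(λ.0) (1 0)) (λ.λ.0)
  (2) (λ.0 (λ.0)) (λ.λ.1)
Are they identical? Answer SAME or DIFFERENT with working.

Term A:
  start: (λ.λ.(λ.0) (1 0)) (λ.λ.0)
  step 1: λ.(λ.0) ((λ.λ.0) 0)
  step 2: λ.(λ.λ.0) 0
  step 3: λ.λ.0

Term B:
  start: (λ.0 (λ.0)) (λ.λ.1)
  step 1: (λ.λ.1) (λ.0)
  step 2: λ.λ.0

Answer: SAME — A ⇓ λ.λ.0, B ⇓ λ.λ.0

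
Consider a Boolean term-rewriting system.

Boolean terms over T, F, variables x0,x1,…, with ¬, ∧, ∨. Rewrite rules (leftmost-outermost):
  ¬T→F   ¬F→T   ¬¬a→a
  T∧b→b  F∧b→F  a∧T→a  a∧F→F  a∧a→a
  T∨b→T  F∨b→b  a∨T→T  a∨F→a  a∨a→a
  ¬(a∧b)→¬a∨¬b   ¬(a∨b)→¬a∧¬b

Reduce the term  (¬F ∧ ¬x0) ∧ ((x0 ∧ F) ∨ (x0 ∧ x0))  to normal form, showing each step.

Answer: normal form = ¬x0 ∧ x0  (in 5 steps)

Working:
  start: (¬F ∧ ¬x0) ∧ ((x0 ∧ F) ∨ (x0 ∧ x0))
  [1] (T ∧ ¬x0) ∧ ((x0 ∧ F) ∨ (x0 ∧ x0))
  [2] ¬x0 ∧ ((x0 ∧ F) ∨ (x0 ∧ x0))
  [3] ¬x0 ∧ (F ∨ (x0 ∧ x0))
  [4] ¬x0 ∧ (x0 ∧ x0)
  [5] ¬x0 ∧ x0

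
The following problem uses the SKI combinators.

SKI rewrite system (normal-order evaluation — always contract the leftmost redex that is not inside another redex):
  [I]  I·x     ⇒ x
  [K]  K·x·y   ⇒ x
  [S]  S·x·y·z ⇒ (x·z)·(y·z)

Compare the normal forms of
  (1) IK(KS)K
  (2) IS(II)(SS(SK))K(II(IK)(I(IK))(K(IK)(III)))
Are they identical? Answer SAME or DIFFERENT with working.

Term A:
  start: IK(KS)K
  step 1: K(KS)K
  step 2: KS

Term B:
  start: IS(II)(SS(SK))K(II(IK)(I(IK))(K(IK)(III)))
  step 1: S(II)(SS(SK))K(II(IK)(I(IK))(K(IK)(III)))
  step 2: IIK(SS(SK)K)(II(IK)(I(IK))(K(IK)(III)))
  step 3: IK(SS(SK)K)(II(IK)(I(IK))(K(IK)(III)))
  step 4: K(SS(SK)K)(II(IK)(I(IK))(K(IK)(III)))
  step 5: SS(SK)K
  step 6: SK(SKK)

Answer: DIFFERENT — A ⇓ KS, B ⇓ SK(SKK)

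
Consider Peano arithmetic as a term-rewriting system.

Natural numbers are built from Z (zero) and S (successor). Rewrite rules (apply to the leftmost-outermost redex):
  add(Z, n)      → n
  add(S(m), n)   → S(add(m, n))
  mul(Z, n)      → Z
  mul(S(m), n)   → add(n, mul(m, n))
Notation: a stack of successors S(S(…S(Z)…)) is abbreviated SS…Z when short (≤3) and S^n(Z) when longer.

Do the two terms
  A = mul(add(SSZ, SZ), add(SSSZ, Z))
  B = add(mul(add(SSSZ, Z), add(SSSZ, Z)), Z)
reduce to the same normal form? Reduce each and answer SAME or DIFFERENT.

Answer: SAME — A ⇓ S^9(Z), B ⇓ S^9(Z)

Derivation:
Term A:
  start: mul(add(SSZ, SZ), add(SSSZ, Z))
  [1] mul(S(add(SZ, SZ)), add(SSSZ, Z))
  [2] add(add(SSSZ, Z), mul(add(SZ, SZ), add(SSSZ, Z)))
  [3] add(S(add(SSZ, Z)), mul(add(SZ, SZ), add(SSSZ, Z)))
  [4] S(add(add(SSZ, Z), mul(add(SZ, SZ), add(SSSZ, Z))))
  [5] S(add(S(add(SZ, Z)), mul(add(SZ, SZ), add(SSSZ, Z))))
  [6] S(S(add(add(SZ, Z), mul(add(SZ, SZ), add(SSSZ, Z)))))
  [7] S(S(add(S(add(Z, Z)), mul(add(SZ, SZ), add(SSSZ, Z)))))
  [8] S(S(S(add(add(Z, Z), mul(add(SZ, SZ), add(SSSZ, Z))))))
  [9] S(S(S(add(Z, mul(add(SZ, SZ), add(SSSZ, Z))))))
  [10] S(S(S(mul(add(SZ, SZ), add(SSSZ, Z)))))
  [11] S(S(S(mul(S(add(Z, SZ)), add(SSSZ, Z)))))
  [12] S(S(S(add(add(SSSZ, Z), mul(add(Z, SZ), add(SSSZ, Z))))))
  [13] S(S(S(add(S(add(SSZ, Z)), mul(add(Z, SZ), add(SSSZ, Z))))))
  [14] S(S(S(S(add(add(SSZ, Z), mul(add(Z, SZ), add(SSSZ, Z)))))))
  [15] S(S(S(S(add(S(add(SZ, Z)), mul(add(Z, SZ), add(SSSZ, Z)))))))
  [16] S(S(S(S(S(add(add(SZ, Z), mul(add(Z, SZ), add(SSSZ, Z))))))))
  [17] S(S(S(S(S(add(S(add(Z, Z)), mul(add(Z, SZ), add(SSSZ, Z))))))))
  [18] S(S(S(S(S(S(add(add(Z, Z), mul(add(Z, SZ), add(SSSZ, Z)))))))))
  [19] S(S(S(S(S(S(add(Z, mul(add(Z, SZ), add(SSSZ, Z)))))))))
  [20] S(S(S(S(S(S(mul(add(Z, SZ), add(SSSZ, Z))))))))
  [21] S(S(S(S(S(S(mul(SZ, add(SSSZ, Z))))))))
  [22] S(S(S(S(S(S(add(add(SSSZ, Z), mul(Z, add(SSSZ, Z)))))))))
  [23] S(S(S(S(S(S(add(S(add(SSZ, Z)), mul(Z, add(SSSZ, Z)))))))))
  [24] S(S(S(S(S(S(S(add(add(SSZ, Z), mul(Z, add(SSSZ, Z))))))))))
  [25] S(S(S(S(S(S(S(add(S(add(SZ, Z)), mul(Z, add(SSSZ, Z))))))))))
  [26] S(S(S(S(S(S(S(S(add(add(SZ, Z), mul(Z, add(SSSZ, Z)))))))))))
  [27] S(S(S(S(S(S(S(S(add(S(add(Z, Z)), mul(Z, add(SSSZ, Z)))))))))))
  [28] S(S(S(S(S(S(S(S(S(add(add(Z, Z), mul(Z, add(SSSZ, Z))))))))))))
  [29] S(S(S(S(S(S(S(S(S(add(Z, mul(Z, add(SSSZ, Z))))))))))))
  [30] S(S(S(S(S(S(S(S(S(mul(Z, add(SSSZ, Z)))))))))))
  [31] S^9(Z)

Term B:
  start: add(mul(add(SSSZ, Z), add(SSSZ, Z)), Z)
  [1] add(mul(S(add(SSZ, Z)), add(SSSZ, Z)), Z)
  [2] add(add(add(SSSZ, Z), mul(add(SSZ, Z), add(SSSZ, Z))), Z)
  [3] add(add(S(add(SSZ, Z)), mul(add(SSZ, Z), add(SSSZ, Z))), Z)
  [4] add(S(add(add(SSZ, Z), mul(add(SSZ, Z), add(SSSZ, Z)))), Z)
  [5] S(add(add(add(SSZ, Z), mul(add(SSZ, Z), add(SSSZ, Z))), Z))
  [6] S(add(add(S(add(SZ, Z)), mul(add(SSZ, Z), add(SSSZ, Z))), Z))
  [7] S(add(S(add(add(SZ, Z), mul(add(SSZ, Z), add(SSSZ, Z)))), Z))
  [8] S(S(add(add(add(SZ, Z), mul(add(SSZ, Z), add(SSSZ, Z))), Z)))
  [9] S(S(add(add(S(add(Z, Z)), mul(add(SSZ, Z), add(SSSZ, Z))), Z)))
  [10] S(S(add(S(add(add(Z, Z), mul(add(SSZ, Z), add(SSSZ, Z)))), Z)))
  [11] S(S(S(add(add(add(Z, Z), mul(add(SSZ, Z), add(SSSZ, Z))), Z))))
  [12] S(S(S(add(add(Z, mul(add(SSZ, Z), add(SSSZ, Z))), Z))))
  [13] S(S(S(add(mul(add(SSZ, Z), add(SSSZ, Z)), Z))))
  [14] S(S(S(add(mul(S(add(SZ, Z)), add(SSSZ, Z)), Z))))
  [15] S(S(S(add(add(add(SSSZ, Z), mul(add(SZ, Z), add(SSSZ, Z))), Z))))
  [16] S(S(S(add(add(S(add(SSZ, Z)), mul(add(SZ, Z), add(SSSZ, Z))), Z))))
  [17] S(S(S(add(S(add(add(SSZ, Z), mul(add(SZ, Z), add(SSSZ, Z)))), Z))))
  [18] S(S(S(S(add(add(add(SSZ, Z), mul(add(SZ, Z), add(SSSZ, Z))), Z)))))
  [19] S(S(S(S(add(add(S(add(SZ, Z)), mul(add(SZ, Z), add(SSSZ, Z))), Z)))))
  [20] S(S(S(S(add(S(add(add(SZ, Z), mul(add(SZ, Z), add(SSSZ, Z)))), Z)))))
  [21] S(S(S(S(S(add(add(add(SZ, Z), mul(add(SZ, Z), add(SSSZ, Z))), Z))))))
  [22] S(S(S(S(S(add(add(S(add(Z, Z)), mul(add(SZ, Z), add(SSSZ, Z))), Z))))))
  [23] S(S(S(S(S(add(S(add(add(Z, Z), mul(add(SZ, Z), add(SSSZ, Z)))), Z))))))
  [24] S(S(S(S(S(S(add(add(add(Z, Z), mul(add(SZ, Z), add(SSSZ, Z))), Z)))))))
  [25] S(S(S(S(S(S(add(add(Z, mul(add(SZ, Z), add(SSSZ, Z))), Z)))))))
  [26] S(S(S(S(S(S(add(mul(add(SZ, Z), add(SSSZ, Z)), Z)))))))
  [27] S(S(S(S(S(S(add(mul(S(add(Z, Z)), add(SSSZ, Z)), Z)))))))
  [28] S(S(S(S(S(S(add(add(add(SSSZ, Z), mul(add(Z, Z), add(SSSZ, Z))), Z)))))))
  [29] S(S(S(S(S(S(add(add(S(add(SSZ, Z)), mul(add(Z, Z), add(SSSZ, Z))), Z)))))))
  [30] S(S(S(S(S(S(add(S(add(add(SSZ, Z), mul(add(Z, Z), add(SSSZ, Z)))), Z)))))))
  [31] S(S(S(S(S(S(S(add(add(add(SSZ, Z), mul(add(Z, Z), add(SSSZ, Z))), Z))))))))
  [32] S(S(S(S(S(S(S(add(add(S(add(SZ, Z)), mul(add(Z, Z), add(SSSZ, Z))), Z))))))))
  [33] S(S(S(S(S(S(S(add(S(add(add(SZ, Z), mul(add(Z, Z), add(SSSZ, Z)))), Z))))))))
  [34] S(S(S(S(S(S(S(S(add(add(add(SZ, Z), mul(add(Z, Z), add(SSSZ, Z))), Z)))))))))
  [35] S(S(S(S(S(S(S(S(add(add(S(add(Z, Z)), mul(add(Z, Z), add(SSSZ, Z))), Z)))))))))
  [36] S(S(S(S(S(S(S(S(add(S(add(add(Z, Z), mul(add(Z, Z), add(SSSZ, Z)))), Z)))))))))
  [37] S(S(S(S(S(S(S(S(S(add(add(add(Z, Z), mul(add(Z, Z), add(SSSZ, Z))), Z))))))))))
  [38] S(S(S(S(S(S(S(S(S(add(add(Z, mul(add(Z, Z), add(SSSZ, Z))), Z))))))))))
  [39] S(S(S(S(S(S(S(S(S(add(mul(add(Z, Z), add(SSSZ, Z)), Z))))))))))
  [40] S(S(S(S(S(S(S(S(S(add(mul(Z, add(SSSZ, Z)), Z))))))))))
  [41] S(S(S(S(S(S(S(S(S(add(Z, Z))))))))))
  [42] S^9(Z)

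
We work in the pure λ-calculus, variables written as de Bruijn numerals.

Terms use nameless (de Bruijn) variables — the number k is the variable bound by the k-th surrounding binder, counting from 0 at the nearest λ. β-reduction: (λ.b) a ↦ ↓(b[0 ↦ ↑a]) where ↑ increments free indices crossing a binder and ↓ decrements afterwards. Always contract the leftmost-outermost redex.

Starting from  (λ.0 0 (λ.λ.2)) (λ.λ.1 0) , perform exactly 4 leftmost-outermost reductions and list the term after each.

  start: (λ.0 0 (λ.λ.2)) (λ.λ.1 0)
  [1] (λ.λ.1 0) (λ.λ.1 0) (λ.λ.λ.λ.1 0)
  [2] (λ.(λ.λ.1 0) 0) (λ.λ.λ.λ.1 0)
  [3] (λ.λ.1 0) (λ.λ.λ.λ.1 0)
  [4] λ.(λ.λ.λ.λ.1 0) 0

Answer: after 4 steps: λ.(λ.λ.λ.λ.1 0) 0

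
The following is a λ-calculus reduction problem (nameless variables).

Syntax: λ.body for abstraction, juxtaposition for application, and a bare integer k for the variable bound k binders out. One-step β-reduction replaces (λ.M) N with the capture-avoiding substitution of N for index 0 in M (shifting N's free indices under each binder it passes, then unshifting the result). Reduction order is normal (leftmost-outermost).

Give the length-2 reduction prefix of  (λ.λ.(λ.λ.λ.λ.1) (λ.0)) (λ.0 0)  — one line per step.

  start: (λ.λ.(λ.λ.λ.λ.1) (λ.0)) (λ.0 0)
  [1] λ.(λ.λ.λ.λ.1) (λ.0)
  [2] λ.λ.λ.λ.1

Answer: after 2 steps: λ.λ.λ.λ.1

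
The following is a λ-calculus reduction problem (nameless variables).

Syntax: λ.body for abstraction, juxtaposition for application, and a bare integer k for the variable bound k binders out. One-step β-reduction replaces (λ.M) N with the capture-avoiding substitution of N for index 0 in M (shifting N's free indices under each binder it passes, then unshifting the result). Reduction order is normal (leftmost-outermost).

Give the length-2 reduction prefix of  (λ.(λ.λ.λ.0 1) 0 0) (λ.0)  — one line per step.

  start: (λ.(λ.λ.λ.0 1) 0 0) (λ.0)
  →1  (λ.λ.λ.0 1) (λ.0) (λ.0)
  →2  (λ.λ.0 1) (λ.0)

Answer: after 2 steps: (λ.λ.0 1) (λ.0)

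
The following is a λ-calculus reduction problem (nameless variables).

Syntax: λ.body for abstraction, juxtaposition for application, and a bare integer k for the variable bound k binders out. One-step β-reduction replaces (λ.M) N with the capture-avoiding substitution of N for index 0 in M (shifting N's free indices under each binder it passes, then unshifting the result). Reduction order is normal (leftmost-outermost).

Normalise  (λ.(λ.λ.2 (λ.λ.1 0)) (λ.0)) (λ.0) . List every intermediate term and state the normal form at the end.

Answer: normal form = λ.λ.λ.1 0  (in 3 steps)

Reduction:
  start: (λ.(λ.λ.2 (λ.λ.1 0)) (λ.0)) (λ.0)
  step 1: (λ.λ.(λ.0) (λ.λ.1 0)) (λ.0)
  step 2: λ.(λ.0) (λ.λ.1 0)
  step 3: λ.λ.λ.1 0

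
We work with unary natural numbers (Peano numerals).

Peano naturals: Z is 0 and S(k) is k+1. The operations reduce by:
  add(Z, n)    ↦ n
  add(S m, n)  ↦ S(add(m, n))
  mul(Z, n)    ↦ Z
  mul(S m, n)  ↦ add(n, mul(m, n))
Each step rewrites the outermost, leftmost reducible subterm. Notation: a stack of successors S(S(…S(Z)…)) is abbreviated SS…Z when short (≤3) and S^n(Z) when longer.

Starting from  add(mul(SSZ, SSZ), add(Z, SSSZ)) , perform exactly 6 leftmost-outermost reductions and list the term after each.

  start: add(mul(SSZ, SSZ), add(Z, SSSZ))
  step 1: add(add(SSZ, mul(SZ, SSZ)), add(Z, SSSZ))
  step 2: add(S(add(SZ, mul(SZ, SSZ))), add(Z, SSSZ))
  step 3: S(add(add(SZ, mul(SZ, SSZ)), add(Z, SSSZ)))
  step 4: S(add(S(add(Z, mul(SZ, SSZ))), add(Z, SSSZ)))
  step 5: S(S(add(add(Z, mul(SZ, SSZ)), add(Z, SSSZ))))
  step 6: S(S(add(mul(SZ, SSZ), add(Z, SSSZ))))

Answer: after 6 steps: S(S(add(mul(SZ, SSZ), add(Z, SSSZ))))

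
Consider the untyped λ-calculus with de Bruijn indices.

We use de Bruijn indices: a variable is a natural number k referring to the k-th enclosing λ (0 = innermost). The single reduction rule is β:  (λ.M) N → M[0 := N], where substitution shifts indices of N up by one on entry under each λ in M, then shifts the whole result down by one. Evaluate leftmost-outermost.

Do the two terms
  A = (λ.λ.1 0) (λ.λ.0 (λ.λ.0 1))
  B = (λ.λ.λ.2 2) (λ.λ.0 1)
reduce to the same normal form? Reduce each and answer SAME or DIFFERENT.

Answer: DIFFERENT — A ⇓ λ.λ.0 (λ.λ.0 1), B ⇓ λ.λ.λ.0 (λ.λ.0 1)

Working:
Term A:
  start: (λ.λ.1 0) (λ.λ.0 (λ.λ.0 1))
  →1  λ.(λ.λ.0 (λ.λ.0 1)) 0
  →2  λ.λ.0 (λ.λ.0 1)

Term B:
  start: (λ.λ.λ.2 2) (λ.λ.0 1)
  →1  λ.λ.(λ.λ.0 1) (λ.λ.0 1)
  →2  λ.λ.λ.0 (λ.λ.0 1)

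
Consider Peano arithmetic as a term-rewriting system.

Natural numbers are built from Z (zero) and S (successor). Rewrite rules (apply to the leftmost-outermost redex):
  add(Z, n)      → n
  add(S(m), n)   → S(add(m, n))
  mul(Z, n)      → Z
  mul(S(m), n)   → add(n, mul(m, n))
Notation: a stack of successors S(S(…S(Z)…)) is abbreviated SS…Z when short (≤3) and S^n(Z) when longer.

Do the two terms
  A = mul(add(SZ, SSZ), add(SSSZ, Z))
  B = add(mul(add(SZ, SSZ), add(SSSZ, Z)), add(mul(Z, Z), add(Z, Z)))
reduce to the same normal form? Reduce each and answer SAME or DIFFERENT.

Answer: SAME — A ⇓ S^9(Z), B ⇓ S^9(Z)

Derivation:
Term A:
  start: mul(add(SZ, SSZ), add(SSSZ, Z))
  step 1: mul(S(add(Z, SSZ)), add(SSSZ, Z))
  step 2: add(add(SSSZ, Z), mul(add(Z, SSZ), add(SSSZ, Z)))
  step 3: add(S(add(SSZ, Z)), mul(add(Z, SSZ), add(SSSZ, Z)))
  step 4: S(add(add(SSZ, Z), mul(add(Z, SSZ), add(SSSZ, Z))))
  step 5: S(add(S(add(SZ, Z)), mul(add(Z, SSZ), add(SSSZ, Z))))
  step 6: S(S(add(add(SZ, Z), mul(add(Z, SSZ), add(SSSZ, Z)))))
  step 7: S(S(add(S(add(Z, Z)), mul(add(Z, SSZ), add(SSSZ, Z)))))
  step 8: S(S(S(add(add(Z, Z), mul(add(Z, SSZ), add(SSSZ, Z))))))
  step 9: S(S(S(add(Z, mul(add(Z, SSZ), add(SSSZ, Z))))))
  step 10: S(S(S(mul(add(Z, SSZ), add(SSSZ, Z)))))
  step 11: S(S(S(mul(SSZ, add(SSSZ, Z)))))
  step 12: S(S(S(add(add(SSSZ, Z), mul(SZ, add(SSSZ, Z))))))
  step 13: S(S(S(add(S(add(SSZ, Z)), mul(SZ, add(SSSZ, Z))))))
  step 14: S(S(S(S(add(add(SSZ, Z), mul(SZ, add(SSSZ, Z)))))))
  step 15: S(S(S(S(add(S(add(SZ, Z)), mul(SZ, add(SSSZ, Z)))))))
  step 16: S(S(S(S(S(add(add(SZ, Z), mul(SZ, add(SSSZ, Z))))))))
  step 17: S(S(S(S(S(add(S(add(Z, Z)), mul(SZ, add(SSSZ, Z))))))))
  step 18: S(S(S(S(S(S(add(add(Z, Z), mul(SZ, add(SSSZ, Z)))))))))
  step 19: S(S(S(S(S(S(add(Z, mul(SZ, add(SSSZ, Z)))))))))
  step 20: S(S(S(S(S(S(mul(SZ, add(SSSZ, Z))))))))
  step 21: S(S(S(S(S(S(add(add(SSSZ, Z), mul(Z, add(SSSZ, Z)))))))))
  step 22: S(S(S(S(S(S(add(S(add(SSZ, Z)), mul(Z, add(SSSZ, Z)))))))))
  step 23: S(S(S(S(S(S(S(add(add(SSZ, Z), mul(Z, add(SSSZ, Z))))))))))
  step 24: S(S(S(S(S(S(S(add(S(add(SZ, Z)), mul(Z, add(SSSZ, Z))))))))))
  step 25: S(S(S(S(S(S(S(S(add(add(SZ, Z), mul(Z, add(SSSZ, Z)))))))))))
  step 26: S(S(S(S(S(S(S(S(add(S(add(Z, Z)), mul(Z, add(SSSZ, Z)))))))))))
  step 27: S(S(S(S(S(S(S(S(S(add(add(Z, Z), mul(Z, add(SSSZ, Z))))))))))))
  step 28: S(S(S(S(S(S(S(S(S(add(Z, mul(Z, add(SSSZ, Z))))))))))))
  step 29: S(S(S(S(S(S(S(S(S(mul(Z, add(SSSZ, Z)))))))))))
  step 30: S^9(Z)

Term B:
  start: add(mul(add(SZ, SSZ), add(SSSZ, Z)), add(mul(Z, Z), add(Z, Z)))
  step 1: add(mul(S(add(Z, SSZ)), add(SSSZ, Z)), add(mul(Z, Z), add(Z, Z)))
  step 2: add(add(add(SSSZ, Z), mul(add(Z, SSZ), add(SSSZ, Z))), add(mul(Z, Z), add(Z, Z)))
  step 3: add(add(S(add(SSZ, Z)), mul(add(Z, SSZ), add(SSSZ, Z))), add(mul(Z, Z), add(Z, Z)))
  step 4: add(S(add(add(SSZ, Z), mul(add(Z, SSZ), add(SSSZ, Z)))), add(mul(Z, Z), add(Z, Z)))
  step 5: S(add(add(add(SSZ, Z), mul(add(Z, SSZ), add(SSSZ, Z))), add(mul(Z, Z), add(Z, Z))))
  step 6: S(add(add(S(add(SZ, Z)), mul(add(Z, SSZ), add(SSSZ, Z))), add(mul(Z, Z), add(Z, Z))))
  step 7: S(add(S(add(add(SZ, Z), mul(add(Z, SSZ), add(SSSZ, Z)))), add(mul(Z, Z), add(Z, Z))))
  step 8: S(S(add(add(add(SZ, Z), mul(add(Z, SSZ), add(SSSZ, Z))), add(mul(Z, Z), add(Z, Z)))))
  step 9: S(S(add(add(S(add(Z, Z)), mul(add(Z, SSZ), add(SSSZ, Z))), add(mul(Z, Z), add(Z, Z)))))
  step 10: S(S(add(S(add(add(Z, Z), mul(add(Z, SSZ), add(SSSZ, Z)))), add(mul(Z, Z), add(Z, Z)))))
  step 11: S(S(S(add(add(add(Z, Z), mul(add(Z, SSZ), add(SSSZ, Z))), add(mul(Z, Z), add(Z, Z))))))
  step 12: S(S(S(add(add(Z, mul(add(Z, SSZ), add(SSSZ, Z))), add(mul(Z, Z), add(Z, Z))))))
  step 13: S(S(S(add(mul(add(Z, SSZ), add(SSSZ, Z)), add(mul(Z, Z), add(Z, Z))))))
  step 14: S(S(S(add(mul(SSZ, add(SSSZ, Z)), add(mul(Z, Z), add(Z, Z))))))
  step 15: S(S(S(add(add(add(SSSZ, Z), mul(SZ, add(SSSZ, Z))), add(mul(Z, Z), add(Z, Z))))))
  step 16: S(S(S(add(add(S(add(SSZ, Z)), mul(SZ, add(SSSZ, Z))), add(mul(Z, Z), add(Z, Z))))))
  step 17: S(S(S(add(S(add(add(SSZ, Z), mul(SZ, add(SSSZ, Z)))), add(mul(Z, Z), add(Z, Z))))))
  step 18: S(S(S(S(add(add(add(SSZ, Z), mul(SZ, add(SSSZ, Z))), add(mul(Z, Z), add(Z, Z)))))))
  step 19: S(S(S(S(add(add(S(add(SZ, Z)), mul(SZ, add(SSSZ, Z))), add(mul(Z, Z), add(Z, Z)))))))
  step 20: S(S(S(S(add(S(add(add(SZ, Z), mul(SZ, add(SSSZ, Z)))), add(mul(Z, Z), add(Z, Z)))))))
  step 21: S(S(S(S(S(add(add(add(SZ, Z), mul(SZ, add(SSSZ, Z))), add(mul(Z, Z), add(Z, Z))))))))
  step 22: S(S(S(S(S(add(add(S(add(Z, Z)), mul(SZ, add(SSSZ, Z))), add(mul(Z, Z), add(Z, Z))))))))
  step 23: S(S(S(S(S(add(S(add(add(Z, Z), mul(SZ, add(SSSZ, Z)))), add(mul(Z, Z), add(Z, Z))))))))
  step 24: S(S(S(S(S(S(add(add(add(Z, Z), mul(SZ, add(SSSZ, Z))), add(mul(Z, Z), add(Z, Z)))))))))
  step 25: S(S(S(S(S(S(add(add(Z, mul(SZ, add(SSSZ, Z))), add(mul(Z, Z), add(Z, Z)))))))))
  step 26: S(S(S(S(S(S(add(mul(SZ, add(SSSZ, Z)), add(mul(Z, Z), add(Z, Z)))))))))
  step 27: S(S(S(S(S(S(add(add(add(SSSZ, Z), mul(Z, add(SSSZ, Z))), add(mul(Z, Z), add(Z, Z)))))))))
  step 28: S(S(S(S(S(S(add(add(S(add(SSZ, Z)), mul(Z, add(SSSZ, Z))), add(mul(Z, Z), add(Z, Z)))))))))
  step 29: S(S(S(S(S(S(add(S(add(add(SSZ, Z), mul(Z, add(SSSZ, Z)))), add(mul(Z, Z), add(Z, Z)))))))))
  step 30: S(S(S(S(S(S(S(add(add(add(SSZ, Z), mul(Z, add(SSSZ, Z))), add(mul(Z, Z), add(Z, Z))))))))))
  step 31: S(S(S(S(S(S(S(add(add(S(add(SZ, Z)), mul(Z, add(SSSZ, Z))), add(mul(Z, Z), add(Z, Z))))))))))
  step 32: S(S(S(S(S(S(S(add(S(add(add(SZ, Z), mul(Z, add(SSSZ, Z)))), add(mul(Z, Z), add(Z, Z))))))))))
  step 33: S(S(S(S(S(S(S(S(add(add(add(SZ, Z), mul(Z, add(SSSZ, Z))), add(mul(Z, Z), add(Z, Z)))))))))))
  step 34: S(S(S(S(S(S(S(S(add(add(S(add(Z, Z)), mul(Z, add(SSSZ, Z))), add(mul(Z, Z), add(Z, Z)))))))))))
  step 35: S(S(S(S(S(S(S(S(add(S(add(add(Z, Z), mul(Z, add(SSSZ, Z)))), add(mul(Z, Z), add(Z, Z)))))))))))
  step 36: S(S(S(S(S(S(S(S(S(add(add(add(Z, Z), mul(Z, add(SSSZ, Z))), add(mul(Z, Z), add(Z, Z))))))))))))
  step 37: S(S(S(S(S(S(S(S(S(add(add(Z, mul(Z, add(SSSZ, Z))), add(mul(Z, Z), add(Z, Z))))))))))))
  step 38: S(S(S(S(S(S(S(S(S(add(mul(Z, add(SSSZ, Z)), add(mul(Z, Z), add(Z, Z))))))))))))
  step 39: S(S(S(S(S(S(S(S(S(add(Z, add(mul(Z, Z), add(Z, Z))))))))))))
  step 40: S(S(S(S(S(S(S(S(S(add(mul(Z, Z), add(Z, Z)))))))))))
  step 41: S(S(S(S(S(S(S(S(S(add(Z, add(Z, Z)))))))))))
  step 42: S(S(S(S(S(S(S(S(S(add(Z, Z))))))))))
  step 43: S^9(Z)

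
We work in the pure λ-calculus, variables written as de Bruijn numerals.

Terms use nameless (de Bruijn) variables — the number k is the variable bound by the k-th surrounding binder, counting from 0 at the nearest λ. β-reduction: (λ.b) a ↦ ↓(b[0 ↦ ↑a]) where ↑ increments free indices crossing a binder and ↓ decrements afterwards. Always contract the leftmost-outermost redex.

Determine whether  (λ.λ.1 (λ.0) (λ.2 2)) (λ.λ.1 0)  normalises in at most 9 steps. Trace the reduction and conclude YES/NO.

  start: (λ.λ.1 (λ.0) (λ.2 2)) (λ.λ.1 0)
  [1] λ.(λ.λ.1 0) (λ.0) (λ.(λ.λ.1 0) (λ.λ.1 0))
  [2] λ.(λ.(λ.0) 0) (λ.(λ.λ.1 0) (λ.λ.1 0))
  [3] λ.(λ.0) (λ.(λ.λ.1 0) (λ.λ.1 0))
  [4] λ.λ.(λ.λ.1 0) (λ.λ.1 0)
  [5] λ.λ.λ.(λ.λ.1 0) 0
  [6] λ.λ.λ.λ.1 0

Answer: YES — reaches normal form λ.λ.λ.λ.1 0 in 6 ≤ 9 steps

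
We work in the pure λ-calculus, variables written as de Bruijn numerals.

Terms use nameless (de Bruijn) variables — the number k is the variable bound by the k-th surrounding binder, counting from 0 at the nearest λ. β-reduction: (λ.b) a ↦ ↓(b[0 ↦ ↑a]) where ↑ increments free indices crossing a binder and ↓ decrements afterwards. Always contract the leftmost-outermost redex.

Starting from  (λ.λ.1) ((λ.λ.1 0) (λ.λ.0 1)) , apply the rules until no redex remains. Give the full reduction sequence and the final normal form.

  start: (λ.λ.1) ((λ.λ.1 0) (λ.λ.0 1))
  →1  λ.(λ.λ.1 0) (λ.λ.0 1)
  →2  λ.λ.(λ.λ.0 1) 0
  →3  λ.λ.λ.0 1

Answer: normal form = λ.λ.λ.0 1  (in 3 steps)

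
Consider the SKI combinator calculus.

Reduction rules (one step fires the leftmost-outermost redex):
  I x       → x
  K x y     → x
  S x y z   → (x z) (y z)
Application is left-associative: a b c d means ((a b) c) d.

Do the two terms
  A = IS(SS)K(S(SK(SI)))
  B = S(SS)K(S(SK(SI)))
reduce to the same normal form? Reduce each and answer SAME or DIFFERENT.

Answer: SAME — A ⇓ S(K(S(SK(SI))))(S(SK(SI))(K(S(SK(SI))))), B ⇓ S(K(S(SK(SI))))(S(SK(SI))(K(S(SK(SI)))))

Derivation:
Term A:
  start: IS(SS)K(S(SK(SI)))
  [1] S(SS)K(S(SK(SI)))
  [2] SS(S(SK(SI)))(K(S(SK(SI))))
  [3] S(K(S(SK(SI))))(S(SK(SI))(K(S(SK(SI)))))

Term B:
  start: S(SS)K(S(SK(SI)))
  [1] SS(S(SK(SI)))(K(S(SK(SI))))
  [2] S(K(S(SK(SI))))(S(SK(SI))(K(S(SK(SI)))))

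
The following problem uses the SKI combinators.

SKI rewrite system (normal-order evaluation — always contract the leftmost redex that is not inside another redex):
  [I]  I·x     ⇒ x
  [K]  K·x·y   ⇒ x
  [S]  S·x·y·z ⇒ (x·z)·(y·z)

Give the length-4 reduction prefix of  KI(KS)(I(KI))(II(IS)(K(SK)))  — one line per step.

Answer: after 4 steps: I

Working:
  start: KI(KS)(I(KI))(II(IS)(K(SK)))
  [1] I(I(KI))(II(IS)(K(SK)))
  [2] I(KI)(II(IS)(K(SK)))
  [3] KI(II(IS)(K(SK)))
  [4] I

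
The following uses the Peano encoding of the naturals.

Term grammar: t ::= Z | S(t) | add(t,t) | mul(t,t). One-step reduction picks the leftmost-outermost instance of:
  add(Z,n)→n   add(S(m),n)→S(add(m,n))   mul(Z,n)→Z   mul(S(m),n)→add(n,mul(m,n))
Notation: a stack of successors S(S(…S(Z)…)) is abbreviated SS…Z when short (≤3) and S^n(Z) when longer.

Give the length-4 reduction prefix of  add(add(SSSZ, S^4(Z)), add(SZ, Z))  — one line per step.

Answer: after 4 steps: S(S(add(add(SZ, S^4(Z)), add(SZ, Z))))

Working:
  start: add(add(SSSZ, S^4(Z)), add(SZ, Z))
  [1] add(S(add(SSZ, S^4(Z))), add(SZ, Z))
  [2] S(add(add(SSZ, S^4(Z)), add(SZ, Z)))
  [3] S(add(S(add(SZ, S^4(Z))), add(SZ, Z)))
  [4] S(S(add(add(SZ, S^4(Z)), add(SZ, Z))))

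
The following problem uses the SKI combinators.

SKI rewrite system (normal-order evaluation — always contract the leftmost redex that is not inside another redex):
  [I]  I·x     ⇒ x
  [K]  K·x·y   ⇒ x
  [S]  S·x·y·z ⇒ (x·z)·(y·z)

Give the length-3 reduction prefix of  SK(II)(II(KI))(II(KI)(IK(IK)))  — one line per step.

Answer: after 3 steps: I(KI)(II(KI)(IK(IK)))

Reduction:
  start: SK(II)(II(KI))(II(KI)(IK(IK)))
  step 1: K(II(KI))(II(II(KI)))(II(KI)(IK(IK)))
  step 2: II(KI)(II(KI)(IK(IK)))
  step 3: I(KI)(II(KI)(IK(IK)))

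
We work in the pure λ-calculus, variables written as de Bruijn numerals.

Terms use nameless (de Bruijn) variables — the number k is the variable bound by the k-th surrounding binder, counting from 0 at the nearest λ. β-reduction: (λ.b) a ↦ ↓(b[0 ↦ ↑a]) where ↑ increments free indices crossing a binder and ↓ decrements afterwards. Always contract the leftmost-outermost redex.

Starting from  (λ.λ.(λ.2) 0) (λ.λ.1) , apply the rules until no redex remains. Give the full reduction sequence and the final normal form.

  start: (λ.λ.(λ.2) 0) (λ.λ.1)
  [1] λ.(λ.λ.λ.1) 0
  [2] λ.λ.λ.1

Answer: normal form = λ.λ.λ.1  (in 2 steps)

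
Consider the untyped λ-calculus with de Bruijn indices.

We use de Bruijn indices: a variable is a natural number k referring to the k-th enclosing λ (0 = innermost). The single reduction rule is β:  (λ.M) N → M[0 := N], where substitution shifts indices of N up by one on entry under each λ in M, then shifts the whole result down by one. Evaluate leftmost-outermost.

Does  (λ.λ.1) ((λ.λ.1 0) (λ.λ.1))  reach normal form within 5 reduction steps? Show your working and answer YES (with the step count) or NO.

  start: (λ.λ.1) ((λ.λ.1 0) (λ.λ.1))
  →1  λ.(λ.λ.1 0) (λ.λ.1)
  →2  λ.λ.(λ.λ.1) 0
  →3  λ.λ.λ.1

Answer: YES — reaches normal form λ.λ.λ.1 in 3 ≤ 5 steps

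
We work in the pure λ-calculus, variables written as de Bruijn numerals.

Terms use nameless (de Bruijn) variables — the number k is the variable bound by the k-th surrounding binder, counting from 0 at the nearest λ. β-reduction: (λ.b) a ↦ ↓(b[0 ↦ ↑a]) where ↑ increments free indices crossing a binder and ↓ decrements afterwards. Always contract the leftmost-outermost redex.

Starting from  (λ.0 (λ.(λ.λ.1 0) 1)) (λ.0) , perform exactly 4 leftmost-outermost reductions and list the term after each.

  start: (λ.0 (λ.(λ.λ.1 0) 1)) (λ.0)
  step 1: (λ.0) (λ.(λ.λ.1 0) (λ.0))
  step 2: λ.(λ.λ.1 0) (λ.0)
  step 3: λ.λ.(λ.0) 0
  step 4: λ.λ.0

Answer: after 4 steps: λ.λ.0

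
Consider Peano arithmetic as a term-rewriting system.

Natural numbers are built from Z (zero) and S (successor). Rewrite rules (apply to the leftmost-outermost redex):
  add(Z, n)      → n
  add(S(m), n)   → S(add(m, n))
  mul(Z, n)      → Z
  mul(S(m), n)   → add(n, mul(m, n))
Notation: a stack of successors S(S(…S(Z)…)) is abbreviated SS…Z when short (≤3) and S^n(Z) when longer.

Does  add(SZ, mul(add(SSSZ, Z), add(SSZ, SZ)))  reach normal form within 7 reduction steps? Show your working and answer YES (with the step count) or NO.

Answer: NO — after 7 steps the term is S(S(add(S(add(Z, SZ)), mul(add(SSZ, Z), add(SSZ, SZ))))), not yet normal

Working:
  start: add(SZ, mul(add(SSSZ, Z), add(SSZ, SZ)))
  →1  S(add(Z, mul(add(SSSZ, Z), add(SSZ, SZ))))
  →2  S(mul(add(SSSZ, Z), add(SSZ, SZ)))
  →3  S(mul(S(add(SSZ, Z)), add(SSZ, SZ)))
  →4  S(add(add(SSZ, SZ), mul(add(SSZ, Z), add(SSZ, SZ))))
  →5  S(add(S(add(SZ, SZ)), mul(add(SSZ, Z), add(SSZ, SZ))))
  →6  S(S(add(add(SZ, SZ), mul(add(SSZ, Z), add(SSZ, SZ)))))
  →7  S(S(add(S(add(Z, SZ)), mul(add(SSZ, Z), add(SSZ, SZ)))))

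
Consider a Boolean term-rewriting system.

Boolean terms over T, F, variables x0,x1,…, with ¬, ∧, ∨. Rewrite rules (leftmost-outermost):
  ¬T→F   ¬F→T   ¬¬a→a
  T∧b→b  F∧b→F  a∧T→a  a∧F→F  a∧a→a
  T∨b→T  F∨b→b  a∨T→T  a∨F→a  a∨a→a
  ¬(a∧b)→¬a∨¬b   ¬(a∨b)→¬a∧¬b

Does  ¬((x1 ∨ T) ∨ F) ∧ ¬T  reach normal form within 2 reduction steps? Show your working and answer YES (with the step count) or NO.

  start: ¬((x1 ∨ T) ∨ F) ∧ ¬T
  →1  (¬(x1 ∨ T) ∧ ¬F) ∧ ¬T
  →2  ((¬x1 ∧ ¬T) ∧ ¬F) ∧ ¬T

Answer: NO — after 2 steps the term is ((¬x1 ∧ ¬T) ∧ ¬F) ∧ ¬T, not yet normal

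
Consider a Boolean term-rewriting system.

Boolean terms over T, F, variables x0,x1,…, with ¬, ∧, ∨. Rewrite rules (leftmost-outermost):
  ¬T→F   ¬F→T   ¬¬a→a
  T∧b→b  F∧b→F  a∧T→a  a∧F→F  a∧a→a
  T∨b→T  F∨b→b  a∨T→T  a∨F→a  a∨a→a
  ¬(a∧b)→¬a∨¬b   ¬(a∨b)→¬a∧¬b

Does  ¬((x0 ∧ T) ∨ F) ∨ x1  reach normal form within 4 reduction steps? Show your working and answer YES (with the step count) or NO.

  start: ¬((x0 ∧ T) ∨ F) ∨ x1
  step 1: (¬(x0 ∧ T) ∧ ¬F) ∨ x1
  step 2: ((¬x0 ∨ ¬T) ∧ ¬F) ∨ x1
  step 3: ((¬x0 ∨ F) ∧ ¬F) ∨ x1
  step 4: (¬x0 ∧ ¬F) ∨ x1

Answer: NO — after 4 steps the term is (¬x0 ∧ ¬F) ∨ x1, not yet normal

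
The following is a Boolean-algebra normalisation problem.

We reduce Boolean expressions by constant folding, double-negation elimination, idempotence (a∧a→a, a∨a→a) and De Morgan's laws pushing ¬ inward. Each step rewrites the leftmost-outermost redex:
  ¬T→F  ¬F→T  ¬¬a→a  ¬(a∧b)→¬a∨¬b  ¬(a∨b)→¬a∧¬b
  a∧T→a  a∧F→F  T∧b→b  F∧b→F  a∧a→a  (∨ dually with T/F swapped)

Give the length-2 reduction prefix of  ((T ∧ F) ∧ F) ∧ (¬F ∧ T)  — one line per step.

Answer: after 2 steps: F

Derivation:
  start: ((T ∧ F) ∧ F) ∧ (¬F ∧ T)
  →1  F ∧ (¬F ∧ T)
  →2  F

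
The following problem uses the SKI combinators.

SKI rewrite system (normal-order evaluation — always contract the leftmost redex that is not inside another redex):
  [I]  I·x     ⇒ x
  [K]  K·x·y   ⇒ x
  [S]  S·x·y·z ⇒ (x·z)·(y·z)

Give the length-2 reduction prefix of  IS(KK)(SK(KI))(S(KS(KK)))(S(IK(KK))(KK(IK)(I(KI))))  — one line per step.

  start: IS(KK)(SK(KI))(S(KS(KK)))(S(IK(KK))(KK(IK)(I(KI))))
  step 1: S(KK)(SK(KI))(S(KS(KK)))(S(IK(KK))(KK(IK)(I(KI))))
  step 2: KK(S(KS(KK)))(SK(KI)(S(KS(KK))))(S(IK(KK))(KK(IK)(I(KI))))

Answer: after 2 steps: KK(S(KS(KK)))(SK(KI)(S(KS(KK))))(S(IK(KK))(KK(IK)(I(KI))))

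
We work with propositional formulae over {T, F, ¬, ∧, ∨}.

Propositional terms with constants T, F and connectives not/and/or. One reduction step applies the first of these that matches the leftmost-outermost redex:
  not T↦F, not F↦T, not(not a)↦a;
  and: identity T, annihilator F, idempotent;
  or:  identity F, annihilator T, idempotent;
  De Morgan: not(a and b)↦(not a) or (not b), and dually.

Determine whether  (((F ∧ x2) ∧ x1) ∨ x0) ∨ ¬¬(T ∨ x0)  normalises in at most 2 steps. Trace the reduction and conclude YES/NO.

Answer: NO — after 2 steps the term is (F ∨ x0) ∨ ¬¬(T ∨ x0), not yet normal

Derivation:
  start: (((F ∧ x2) ∧ x1) ∨ x0) ∨ ¬¬(T ∨ x0)
  [1] ((F ∧ x1) ∨ x0) ∨ ¬¬(T ∨ x0)
  [2] (F ∨ x0) ∨ ¬¬(T ∨ x0)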